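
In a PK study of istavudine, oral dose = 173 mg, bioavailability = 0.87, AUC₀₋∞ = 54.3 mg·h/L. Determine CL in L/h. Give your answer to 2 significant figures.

2.8 L/h

CL = F·Dose / AUC = 0.87 × 173 / 54.3 = 2.772 L/h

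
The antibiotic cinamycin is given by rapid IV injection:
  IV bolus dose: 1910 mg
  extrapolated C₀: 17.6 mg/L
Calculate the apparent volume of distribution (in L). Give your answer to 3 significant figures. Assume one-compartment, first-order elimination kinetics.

109 L

Vd = Dose / C₀ = 1910 / 17.6 = 108.5 L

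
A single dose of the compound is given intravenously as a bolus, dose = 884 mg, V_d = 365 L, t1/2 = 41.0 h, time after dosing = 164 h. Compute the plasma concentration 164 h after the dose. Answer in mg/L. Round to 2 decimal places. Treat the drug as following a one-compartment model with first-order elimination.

C₀ = Dose / Vd = 884.0 / 365 = 2.422 mg/L
k = ln2 / t½ = 0.693147 / 41.0 = 0.01691 h⁻¹
C = C₀ · e^(−k·t) = 2.422 × e^(−0.01691 × 164)
  = 2.422 × 0.06246 = 0.1513 mg/L

0.15 mg/L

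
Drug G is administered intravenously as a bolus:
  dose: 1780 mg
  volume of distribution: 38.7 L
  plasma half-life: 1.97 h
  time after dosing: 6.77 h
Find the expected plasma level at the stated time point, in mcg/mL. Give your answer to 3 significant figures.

C₀ = Dose / Vd = 1780 / 38.7 = 45.99 mg/L
k = ln2 / t½ = 0.693147 / 1.97 = 0.3519 h⁻¹
C = C₀ · e^(−k·t) = 45.99 × e^(−0.3519 × 6.77)
  = 45.99 × 0.09233 = 4.246 mg/L
(4.246 mg/L = 4.246 mcg/mL)

4.25 mcg/mL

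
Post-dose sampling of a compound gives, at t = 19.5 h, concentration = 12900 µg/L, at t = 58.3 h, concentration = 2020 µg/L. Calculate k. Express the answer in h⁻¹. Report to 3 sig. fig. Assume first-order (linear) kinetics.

k = ln(C₁/C₂) / (t₂ − t₁) = ln(12900/2020) / (58.3 − 19.5)
  = 1.854 / 38.80 = 0.04778 h⁻¹

0.0478 h⁻¹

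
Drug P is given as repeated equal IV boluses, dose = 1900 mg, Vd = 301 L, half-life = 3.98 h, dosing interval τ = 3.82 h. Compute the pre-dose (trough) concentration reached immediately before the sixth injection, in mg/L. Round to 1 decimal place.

6.4 mg/L

C₀ per dose = Dose / Vd = 1900 / 301 = 6.312 mg/L
k = ln2 / t½ = 0.693147 / 3.98 = 0.1742 h⁻¹
Fraction remaining after one interval: r = e^(−kτ) = e^(−0.1742 × 3.82) = 0.5140
Before dose 6, 5 doses have been given (aged 1τ, 2τ, 3τ, 4τ, 5τ).
C_trough = C₀ × (r + r² + … + r^5) = C₀ × r(1−r^5)/(1−r)
        = 6.312 × 0.5140 × (1 − 0.03588) / (1 − 0.5140) = 6.436 mg/L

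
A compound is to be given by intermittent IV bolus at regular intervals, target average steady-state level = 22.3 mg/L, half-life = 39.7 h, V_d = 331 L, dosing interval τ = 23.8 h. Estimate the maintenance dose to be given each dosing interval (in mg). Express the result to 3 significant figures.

3070 mg

k = ln2 / t½ = 0.693147 / 39.7 = 0.01746 h⁻¹
CL = k × Vd = 0.01746 × 331 = 5.779 L/h
At steady state, Dose/τ = Css × CL.
Dose = Css × CL × τ = 22.3 × 5.779 × 23.8 = 3067 mg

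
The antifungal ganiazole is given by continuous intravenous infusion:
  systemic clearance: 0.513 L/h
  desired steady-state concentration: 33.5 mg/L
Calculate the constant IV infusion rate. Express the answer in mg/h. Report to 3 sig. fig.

17.2 mg/h

At steady state, infusion rate R₀ = Css × CL = 33.5 × 0.5130 = 17.19 mg/h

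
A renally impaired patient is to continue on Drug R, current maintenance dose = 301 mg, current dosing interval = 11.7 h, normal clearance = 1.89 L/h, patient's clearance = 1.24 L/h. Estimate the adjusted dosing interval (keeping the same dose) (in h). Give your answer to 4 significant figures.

To keep the same average steady-state level, dosing rate must scale with clearance.
CL ratio = 1.24 / 1.89 = 0.6561
New interval (same dose) = 11.7 / 0.6561 = 17.83 h

17.83 h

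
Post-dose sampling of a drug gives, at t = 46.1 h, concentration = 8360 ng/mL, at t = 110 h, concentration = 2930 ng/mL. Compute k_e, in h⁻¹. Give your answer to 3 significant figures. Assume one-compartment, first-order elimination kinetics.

0.0164 h⁻¹

k = ln(C₁/C₂) / (t₂ − t₁) = ln(8360/2930) / (110 − 46.1)
  = 1.048 / 63.90 = 0.01640 h⁻¹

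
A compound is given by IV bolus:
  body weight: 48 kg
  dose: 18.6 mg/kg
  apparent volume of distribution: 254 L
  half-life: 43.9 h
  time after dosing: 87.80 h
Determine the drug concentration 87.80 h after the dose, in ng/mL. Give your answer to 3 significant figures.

879 ng/mL

Total dose = 18.6 × 48 = 892.8 mg
C₀ = Dose / Vd = 892.8 / 254 = 3.515 mg/L
k = ln2 / t½ = 0.693147 / 43.9 = 0.01579 h⁻¹
t / t½ = 87.80 / 43.9 = 2 half-lives
C = C₀ × (1/2)^2 = 3.515 × 0.2500 = 0.8788 mg/L
Convert: 0.8788 mg/L × 1000 = 878.8 ng/mL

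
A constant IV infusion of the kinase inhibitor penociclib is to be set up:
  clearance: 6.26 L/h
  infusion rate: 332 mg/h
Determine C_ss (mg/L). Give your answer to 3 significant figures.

53.0 mg/L

At steady state Css = R₀ / CL = 332 / 6.260 = 53.04 mg/L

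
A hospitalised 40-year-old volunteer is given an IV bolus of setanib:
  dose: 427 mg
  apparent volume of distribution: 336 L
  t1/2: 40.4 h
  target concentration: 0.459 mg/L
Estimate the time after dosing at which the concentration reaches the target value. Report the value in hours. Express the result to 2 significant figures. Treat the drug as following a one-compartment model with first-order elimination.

C₀ = Dose / Vd = 427.0 / 336 = 1.271 mg/L
k = ln2 / t½ = 0.693147 / 40.4 = 0.01716 h⁻¹
t = ln(C₀ / C) / k = ln(1.271 / 0.459) / 0.01716
  = ln(2.769) / 0.01716 = 1.018 / 0.01716 = 59.32 h

59 h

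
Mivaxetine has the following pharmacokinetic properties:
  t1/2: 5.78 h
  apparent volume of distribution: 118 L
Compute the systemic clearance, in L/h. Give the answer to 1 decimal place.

k = ln2 / t½ = 0.693147 / 5.78 = 0.1199 h⁻¹
CL = k × Vd = 0.1199 × 118 = 14.15 L/h

14.2 L/h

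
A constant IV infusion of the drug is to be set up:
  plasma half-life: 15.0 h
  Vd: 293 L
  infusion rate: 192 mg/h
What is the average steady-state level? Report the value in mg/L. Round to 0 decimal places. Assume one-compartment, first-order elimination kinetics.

k = ln2 / t½ = 0.693147 / 15.0 = 0.04621 h⁻¹
CL = k × Vd = 0.04621 × 293 = 13.54 L/h
At steady state Css = R₀ / CL = 192 / 13.54 = 14.18 mg/L

14 mg/L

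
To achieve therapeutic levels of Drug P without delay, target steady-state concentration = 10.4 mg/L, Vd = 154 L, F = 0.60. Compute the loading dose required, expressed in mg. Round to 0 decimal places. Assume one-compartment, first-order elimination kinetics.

2669 mg

LD = Css × Vd / F = 10.4 × 154 / 0.60 = 2669 mg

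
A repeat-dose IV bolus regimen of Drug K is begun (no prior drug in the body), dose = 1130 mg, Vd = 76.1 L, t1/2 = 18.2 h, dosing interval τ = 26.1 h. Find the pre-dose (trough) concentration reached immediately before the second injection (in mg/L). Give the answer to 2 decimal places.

C₀ per dose = Dose / Vd = 1130 / 76.1 = 14.85 mg/L
k = ln2 / t½ = 0.693147 / 18.2 = 0.03809 h⁻¹
Fraction remaining after one interval: r = e^(−kτ) = e^(−0.03809 × 26.1) = 0.3700
Before dose 2, 1 dose has been given (aged 1τ).
C_trough = C₀ × r = 14.85 × 0.3700 = 5.495 mg/L

5.50 mg/L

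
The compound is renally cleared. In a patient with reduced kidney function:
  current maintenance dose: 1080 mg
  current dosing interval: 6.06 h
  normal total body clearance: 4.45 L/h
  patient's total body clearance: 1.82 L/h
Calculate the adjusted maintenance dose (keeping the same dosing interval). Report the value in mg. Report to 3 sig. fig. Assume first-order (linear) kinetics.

442 mg

To keep the same average steady-state level, dosing rate must scale with clearance.
CL ratio = 1.82 / 4.45 = 0.4090
New dose (same interval) = 1080 × 0.4090 = 441.7 mg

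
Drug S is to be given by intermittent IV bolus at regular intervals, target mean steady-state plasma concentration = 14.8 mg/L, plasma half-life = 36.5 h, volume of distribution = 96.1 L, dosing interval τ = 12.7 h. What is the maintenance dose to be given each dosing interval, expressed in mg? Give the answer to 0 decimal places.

k = ln2 / t½ = 0.693147 / 36.5 = 0.01899 h⁻¹
CL = k × Vd = 0.01899 × 96.1 = 1.825 L/h
At steady state, Dose/τ = Css × CL.
Dose = Css × CL × τ = 14.8 × 1.825 × 12.7 = 343.0 mg

343 mg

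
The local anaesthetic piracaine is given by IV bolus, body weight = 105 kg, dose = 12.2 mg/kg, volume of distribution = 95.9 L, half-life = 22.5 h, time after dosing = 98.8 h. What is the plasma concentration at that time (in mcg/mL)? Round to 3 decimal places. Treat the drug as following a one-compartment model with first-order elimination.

Total dose = 12.2 × 105 = 1281 mg
C₀ = Dose / Vd = 1281 / 95.9 = 13.36 mg/L
k = ln2 / t½ = 0.693147 / 22.5 = 0.03081 h⁻¹
C = C₀ · e^(−k·t) = 13.36 × e^(−0.03081 × 98.8)
  = 13.36 × 0.04764 = 0.6365 mg/L
(0.6365 mg/L = 0.6365 mcg/mL)

0.637 mcg/mL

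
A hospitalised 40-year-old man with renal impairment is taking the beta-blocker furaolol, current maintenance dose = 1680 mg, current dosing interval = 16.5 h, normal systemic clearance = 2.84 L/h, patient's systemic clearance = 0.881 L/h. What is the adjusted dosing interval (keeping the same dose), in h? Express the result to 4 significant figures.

53.19 h

To keep the same average steady-state level, dosing rate must scale with clearance.
CL ratio = 0.881 / 2.84 = 0.3102
New interval (same dose) = 16.5 / 0.3102 = 53.19 h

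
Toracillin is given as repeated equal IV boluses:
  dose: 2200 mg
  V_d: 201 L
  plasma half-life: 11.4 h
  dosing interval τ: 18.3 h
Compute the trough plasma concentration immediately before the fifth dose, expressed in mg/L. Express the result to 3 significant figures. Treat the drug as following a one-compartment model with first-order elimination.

C₀ per dose = Dose / Vd = 2200 / 201 = 10.95 mg/L
k = ln2 / t½ = 0.693147 / 11.4 = 0.06080 h⁻¹
Fraction remaining after one interval: r = e^(−kτ) = e^(−0.06080 × 18.3) = 0.3287
Before dose 5, 4 doses have been given (aged 1τ, 2τ, 3τ, 4τ).
C_trough = C₀ × (r + r² + … + r^4) = C₀ × r(1−r^4)/(1−r)
        = 10.95 × 0.3287 × (1 − 0.01167) / (1 − 0.3287) = 5.299 mg/L

5.30 mg/L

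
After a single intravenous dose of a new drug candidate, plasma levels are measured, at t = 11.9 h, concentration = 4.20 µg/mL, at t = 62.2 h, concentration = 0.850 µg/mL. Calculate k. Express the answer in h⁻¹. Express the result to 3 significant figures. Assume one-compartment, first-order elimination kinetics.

0.0318 h⁻¹

k = ln(C₁/C₂) / (t₂ − t₁) = ln(4.20/0.850) / (62.2 − 11.9)
  = 1.598 / 50.30 = 0.03177 h⁻¹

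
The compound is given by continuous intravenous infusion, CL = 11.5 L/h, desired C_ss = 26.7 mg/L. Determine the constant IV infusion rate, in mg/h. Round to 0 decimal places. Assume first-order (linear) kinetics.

307 mg/h

At steady state, infusion rate R₀ = Css × CL = 26.7 × 11.50 = 307.1 mg/h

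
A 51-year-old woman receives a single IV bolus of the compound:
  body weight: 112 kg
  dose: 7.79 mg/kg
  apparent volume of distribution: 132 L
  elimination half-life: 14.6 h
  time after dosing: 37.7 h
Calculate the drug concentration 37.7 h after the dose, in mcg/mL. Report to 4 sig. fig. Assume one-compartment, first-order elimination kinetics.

1.104 mcg/mL

Total dose = 7.79 × 112 = 872.5 mg
C₀ = Dose / Vd = 872.5 / 132 = 6.610 mg/L
k = ln2 / t½ = 0.693147 / 14.6 = 0.04748 h⁻¹
C = C₀ · e^(−k·t) = 6.610 × e^(−0.04748 × 37.7)
  = 6.610 × 0.1670 = 1.104 mg/L
(1.104 mg/L = 1.104 mcg/mL)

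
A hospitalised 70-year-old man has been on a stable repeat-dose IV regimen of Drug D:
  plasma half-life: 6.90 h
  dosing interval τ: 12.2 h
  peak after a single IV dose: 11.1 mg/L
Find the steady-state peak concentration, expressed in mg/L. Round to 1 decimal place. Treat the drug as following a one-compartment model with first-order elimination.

k = ln2 / t½ = 0.693147 / 6.90 = 0.1005 h⁻¹
e^(−kτ) = e^(−0.1005 × 12.2) = 0.2934
Accumulation ratio R = 1 / (1 − e^(−kτ)) = 1 / (1 − 0.2934) = 1.415
Steady-state peak = C₀ × R = 11.1 × 1.415 = 15.71 mg/L

15.7 mg/L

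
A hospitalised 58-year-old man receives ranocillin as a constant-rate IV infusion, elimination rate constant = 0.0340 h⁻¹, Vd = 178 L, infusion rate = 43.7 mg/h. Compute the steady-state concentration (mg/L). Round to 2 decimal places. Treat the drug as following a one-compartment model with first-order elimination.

CL = k × Vd = 0.03400 × 178 = 6.052 L/h
At steady state Css = R₀ / CL = 43.7 / 6.052 = 7.221 mg/L

7.22 mg/L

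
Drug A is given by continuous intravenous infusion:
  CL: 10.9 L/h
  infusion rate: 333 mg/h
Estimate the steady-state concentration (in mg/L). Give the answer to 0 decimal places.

At steady state Css = R₀ / CL = 333 / 10.90 = 30.55 mg/L

31 mg/L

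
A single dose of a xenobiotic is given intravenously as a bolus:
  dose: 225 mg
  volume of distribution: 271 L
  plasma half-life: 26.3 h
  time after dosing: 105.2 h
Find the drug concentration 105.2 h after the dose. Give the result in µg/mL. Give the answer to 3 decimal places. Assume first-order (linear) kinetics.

C₀ = Dose / Vd = 225.0 / 271 = 0.8303 mg/L
k = ln2 / t½ = 0.693147 / 26.3 = 0.02636 h⁻¹
t / t½ = 105.2 / 26.3 = 4 half-lives
C = C₀ × (1/2)^4 = 0.8303 × 0.06250 = 0.05189 mg/L
(0.05189 mg/L = 0.05189 µg/mL)

0.052 µg/mL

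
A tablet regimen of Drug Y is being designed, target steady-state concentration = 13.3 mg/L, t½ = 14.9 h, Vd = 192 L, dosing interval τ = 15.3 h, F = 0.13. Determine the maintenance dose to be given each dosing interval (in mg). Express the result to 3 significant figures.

k = ln2 / t½ = 0.693147 / 14.9 = 0.04652 h⁻¹
CL = k × Vd = 0.04652 × 192 = 8.932 L/h
At steady state, F × (Dose/τ) = Css × CL.
Dose = Css × CL × τ / F = 13.3 × 8.932 × 15.3 / 0.13 = 13980 mg

14000 mg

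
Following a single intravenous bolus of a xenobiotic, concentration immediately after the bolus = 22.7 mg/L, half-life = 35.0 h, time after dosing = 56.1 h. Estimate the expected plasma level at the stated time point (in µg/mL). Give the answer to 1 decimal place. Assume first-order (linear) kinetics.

7.5 µg/mL

k = ln2 / t½ = 0.693147 / 35.0 = 0.01980 h⁻¹
C = C₀ · e^(−k·t) = 22.70 × e^(−0.01980 × 56.1)
  = 22.70 × 0.3293 = 7.475 mg/L
(7.475 mg/L = 7.475 µg/mL)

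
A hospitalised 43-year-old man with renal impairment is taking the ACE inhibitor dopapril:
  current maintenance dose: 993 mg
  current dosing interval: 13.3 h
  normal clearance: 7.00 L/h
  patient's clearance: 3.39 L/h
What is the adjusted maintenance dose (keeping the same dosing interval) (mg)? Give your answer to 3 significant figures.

To keep the same average steady-state level, dosing rate must scale with clearance.
CL ratio = 3.39 / 7.00 = 0.4843
New dose (same interval) = 993 × 0.4843 = 480.9 mg

481 mg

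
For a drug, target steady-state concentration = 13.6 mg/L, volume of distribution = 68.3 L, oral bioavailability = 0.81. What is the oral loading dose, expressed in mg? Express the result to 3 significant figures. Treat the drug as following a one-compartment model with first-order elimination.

LD = Css × Vd / F = 13.6 × 68.3 / 0.81 = 1147 mg

1150 mg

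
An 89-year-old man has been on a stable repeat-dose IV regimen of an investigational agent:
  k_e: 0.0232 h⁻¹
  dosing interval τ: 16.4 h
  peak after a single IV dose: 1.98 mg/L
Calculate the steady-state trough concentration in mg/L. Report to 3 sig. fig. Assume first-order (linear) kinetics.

4.28 mg/L

e^(−kτ) = e^(−0.02320 × 16.4) = 0.6835
Accumulation ratio R = 1 / (1 − e^(−kτ)) = 1 / (1 − 0.6835) = 3.160
Steady-state trough = C₀ × R × e^(−kτ) = 1.98 × 3.160 × 0.6835 = 4.277 mg/L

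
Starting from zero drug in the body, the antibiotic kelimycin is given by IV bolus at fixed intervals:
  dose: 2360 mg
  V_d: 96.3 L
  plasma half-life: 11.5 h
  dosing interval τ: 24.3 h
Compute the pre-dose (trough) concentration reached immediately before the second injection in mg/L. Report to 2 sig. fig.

5.7 mg/L

C₀ per dose = Dose / Vd = 2360 / 96.3 = 24.51 mg/L
k = ln2 / t½ = 0.693147 / 11.5 = 0.06027 h⁻¹
Fraction remaining after one interval: r = e^(−kτ) = e^(−0.06027 × 24.3) = 0.2312
Before dose 2, 1 dose has been given (aged 1τ).
C_trough = C₀ × r = 24.51 × 0.2312 = 5.667 mg/L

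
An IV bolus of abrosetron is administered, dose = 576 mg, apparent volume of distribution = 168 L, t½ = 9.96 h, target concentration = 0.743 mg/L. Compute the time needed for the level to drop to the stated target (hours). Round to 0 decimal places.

C₀ = Dose / Vd = 576.0 / 168 = 3.429 mg/L
k = ln2 / t½ = 0.693147 / 9.96 = 0.06959 h⁻¹
t = ln(C₀ / C) / k = ln(3.429 / 0.743) / 0.06959
  = ln(4.615) / 0.06959 = 1.529 / 0.06959 = 21.97 h

22 h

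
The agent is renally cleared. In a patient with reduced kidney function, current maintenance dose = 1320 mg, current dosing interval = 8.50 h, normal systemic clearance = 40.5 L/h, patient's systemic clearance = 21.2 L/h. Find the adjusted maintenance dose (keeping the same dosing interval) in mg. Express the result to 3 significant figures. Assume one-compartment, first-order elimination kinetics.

691 mg

To keep the same average steady-state level, dosing rate must scale with clearance.
CL ratio = 21.2 / 40.5 = 0.5235
New dose (same interval) = 1320 × 0.5235 = 691.0 mg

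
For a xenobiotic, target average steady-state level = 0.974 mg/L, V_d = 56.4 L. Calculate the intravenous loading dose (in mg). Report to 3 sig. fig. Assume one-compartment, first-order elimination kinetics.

54.9 mg

LD = Css × Vd = 0.974 × 56.4 = 54.93 mg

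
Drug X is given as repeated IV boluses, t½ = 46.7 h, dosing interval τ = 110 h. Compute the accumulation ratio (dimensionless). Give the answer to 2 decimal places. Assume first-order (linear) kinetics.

k = ln2 / t½ = 0.693147 / 46.7 = 0.01484 h⁻¹
e^(−kτ) = e^(−0.01484 × 110) = 0.1955
Accumulation ratio R = 1 / (1 − e^(−kτ)) = 1 / (1 − 0.1955) = 1.243

1.24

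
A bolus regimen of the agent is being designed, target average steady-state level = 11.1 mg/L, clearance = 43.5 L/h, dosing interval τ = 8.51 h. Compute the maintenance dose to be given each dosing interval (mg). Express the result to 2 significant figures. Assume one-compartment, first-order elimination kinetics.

At steady state, Dose/τ = Css × CL.
Dose = Css × CL × τ = 11.1 × 43.50 × 8.51 = 4109 mg

4100 mg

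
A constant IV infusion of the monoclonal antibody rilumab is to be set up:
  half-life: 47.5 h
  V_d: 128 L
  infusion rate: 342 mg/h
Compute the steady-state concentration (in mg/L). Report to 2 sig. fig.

k = ln2 / t½ = 0.693147 / 47.5 = 0.01459 h⁻¹
CL = k × Vd = 0.01459 × 128 = 1.868 L/h
At steady state Css = R₀ / CL = 342 / 1.868 = 183.1 mg/L

180 mg/L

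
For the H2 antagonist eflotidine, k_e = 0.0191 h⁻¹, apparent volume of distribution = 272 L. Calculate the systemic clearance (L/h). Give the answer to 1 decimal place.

CL = k × Vd = 0.0191 × 272 = 5.195 L/h

5.2 L/h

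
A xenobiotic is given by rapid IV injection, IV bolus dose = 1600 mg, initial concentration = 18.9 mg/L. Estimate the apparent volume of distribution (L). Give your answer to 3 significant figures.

Vd = Dose / C₀ = 1600 / 18.9 = 84.66 L

84.7 L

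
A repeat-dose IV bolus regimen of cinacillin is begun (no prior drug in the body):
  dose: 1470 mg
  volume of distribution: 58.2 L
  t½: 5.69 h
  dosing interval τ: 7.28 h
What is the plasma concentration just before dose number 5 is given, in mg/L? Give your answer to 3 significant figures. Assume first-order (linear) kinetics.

17.2 mg/L

C₀ per dose = Dose / Vd = 1470 / 58.2 = 25.26 mg/L
k = ln2 / t½ = 0.693147 / 5.69 = 0.1218 h⁻¹
Fraction remaining after one interval: r = e^(−kτ) = e^(−0.1218 × 7.28) = 0.4120
Before dose 5, 4 doses have been given (aged 1τ, 2τ, 3τ, 4τ).
C_trough = C₀ × (r + r² + … + r^4) = C₀ × r(1−r^4)/(1−r)
        = 25.26 × 0.4120 × (1 − 0.02881) / (1 − 0.4120) = 17.19 mg/L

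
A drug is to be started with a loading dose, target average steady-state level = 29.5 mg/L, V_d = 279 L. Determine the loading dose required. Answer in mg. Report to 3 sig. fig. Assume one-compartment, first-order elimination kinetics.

8230 mg

LD = Css × Vd = 29.5 × 279 = 8231 mg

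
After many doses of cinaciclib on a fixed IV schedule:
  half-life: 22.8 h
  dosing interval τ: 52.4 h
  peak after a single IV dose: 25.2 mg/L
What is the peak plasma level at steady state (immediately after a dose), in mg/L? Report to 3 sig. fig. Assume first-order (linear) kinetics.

k = ln2 / t½ = 0.693147 / 22.8 = 0.03040 h⁻¹
e^(−kτ) = e^(−0.03040 × 52.4) = 0.2033
Accumulation ratio R = 1 / (1 − e^(−kτ)) = 1 / (1 − 0.2033) = 1.255
Steady-state peak = C₀ × R = 25.2 × 1.255 = 31.63 mg/L

31.6 mg/L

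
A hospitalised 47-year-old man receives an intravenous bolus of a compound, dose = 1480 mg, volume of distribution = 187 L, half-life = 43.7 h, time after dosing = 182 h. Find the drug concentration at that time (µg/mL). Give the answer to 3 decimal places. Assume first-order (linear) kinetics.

0.441 µg/mL

C₀ = Dose / Vd = 1480 / 187 = 7.914 mg/L
k = ln2 / t½ = 0.693147 / 43.7 = 0.01586 h⁻¹
C = C₀ · e^(−k·t) = 7.914 × e^(−0.01586 × 182)
  = 7.914 × 0.05577 = 0.4414 mg/L
(0.4414 mg/L = 0.4414 µg/mL)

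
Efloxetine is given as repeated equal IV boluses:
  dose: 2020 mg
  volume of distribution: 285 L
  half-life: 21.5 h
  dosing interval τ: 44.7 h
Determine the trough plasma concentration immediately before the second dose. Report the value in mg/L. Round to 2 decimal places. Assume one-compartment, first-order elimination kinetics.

C₀ per dose = Dose / Vd = 2020 / 285 = 7.088 mg/L
k = ln2 / t½ = 0.693147 / 21.5 = 0.03224 h⁻¹
Fraction remaining after one interval: r = e^(−kτ) = e^(−0.03224 × 44.7) = 0.2367
Before dose 2, 1 dose has been given (aged 1τ).
C_trough = C₀ × r = 7.088 × 0.2367 = 1.678 mg/L

1.68 mg/L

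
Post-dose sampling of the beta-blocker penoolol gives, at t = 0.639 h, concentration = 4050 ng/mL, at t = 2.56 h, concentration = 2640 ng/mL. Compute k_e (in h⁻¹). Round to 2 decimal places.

k = ln(C₁/C₂) / (t₂ − t₁) = ln(4050/2640) / (2.56 − 0.639)
  = 0.4279 / 1.921 = 0.2227 h⁻¹

0.22 h⁻¹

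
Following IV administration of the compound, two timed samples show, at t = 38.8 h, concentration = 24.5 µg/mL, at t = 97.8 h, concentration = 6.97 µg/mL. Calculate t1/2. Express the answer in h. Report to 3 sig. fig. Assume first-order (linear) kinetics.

k = ln(C₁/C₂) / (t₂ − t₁) = ln(24.5/6.97) / (97.8 − 38.8)
  = 1.257 / 59.00 = 0.02131 h⁻¹
t½ = ln2 / k = 0.693147 / 0.02131 = 32.53 h

32.5 h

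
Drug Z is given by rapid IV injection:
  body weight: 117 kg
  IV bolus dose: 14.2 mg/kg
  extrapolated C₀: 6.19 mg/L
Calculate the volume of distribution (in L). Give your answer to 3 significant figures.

Dose = 14.2 × 117 = 1661 mg
Vd = Dose / C₀ = 1661 / 6.19 = 268.3 L

268 L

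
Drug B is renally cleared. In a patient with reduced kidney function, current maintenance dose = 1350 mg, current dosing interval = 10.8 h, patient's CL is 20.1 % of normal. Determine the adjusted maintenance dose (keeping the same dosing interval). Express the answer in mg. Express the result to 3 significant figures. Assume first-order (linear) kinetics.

271 mg

To keep the same average steady-state level, dosing rate must scale with clearance.
CL ratio = 20.1 / 100 = 0.2010
New dose (same interval) = 1350 × 0.2010 = 271.4 mg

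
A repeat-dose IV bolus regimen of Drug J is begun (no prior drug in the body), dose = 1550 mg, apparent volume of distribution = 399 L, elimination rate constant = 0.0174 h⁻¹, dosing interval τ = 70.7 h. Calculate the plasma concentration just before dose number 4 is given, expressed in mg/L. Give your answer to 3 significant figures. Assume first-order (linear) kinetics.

1.56 mg/L

C₀ per dose = Dose / Vd = 1550 / 399 = 3.885 mg/L
Fraction remaining after one interval: r = e^(−kτ) = e^(−0.01740 × 70.7) = 0.2922
Before dose 4, 3 doses have been given (aged 1τ, 2τ, 3τ).
C_trough = C₀ × (r + r² + … + r^3) = C₀ × r(1−r^3)/(1−r)
        = 3.885 × 0.2922 × (1 − 0.02495) / (1 − 0.2922) = 1.564 mg/L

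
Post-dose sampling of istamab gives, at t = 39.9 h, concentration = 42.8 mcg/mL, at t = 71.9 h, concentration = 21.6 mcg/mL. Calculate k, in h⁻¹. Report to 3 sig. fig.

k = ln(C₁/C₂) / (t₂ − t₁) = ln(42.8/21.6) / (71.9 − 39.9)
  = 0.6838 / 32.00 = 0.02137 h⁻¹

0.0214 h⁻¹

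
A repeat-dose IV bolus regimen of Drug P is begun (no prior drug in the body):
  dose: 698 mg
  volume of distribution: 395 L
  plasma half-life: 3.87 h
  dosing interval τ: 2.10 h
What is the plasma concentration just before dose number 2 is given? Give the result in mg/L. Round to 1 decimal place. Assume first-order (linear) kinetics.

1.2 mg/L

C₀ per dose = Dose / Vd = 698 / 395 = 1.767 mg/L
k = ln2 / t½ = 0.693147 / 3.87 = 0.1791 h⁻¹
Fraction remaining after one interval: r = e^(−kτ) = e^(−0.1791 × 2.10) = 0.6865
Before dose 2, 1 dose has been given (aged 1τ).
C_trough = C₀ × r = 1.767 × 0.6865 = 1.213 mg/L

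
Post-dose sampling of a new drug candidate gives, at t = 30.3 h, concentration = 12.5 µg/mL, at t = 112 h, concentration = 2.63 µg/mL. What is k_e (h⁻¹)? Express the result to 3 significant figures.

k = ln(C₁/C₂) / (t₂ − t₁) = ln(12.5/2.63) / (112 − 30.3)
  = 1.559 / 81.70 = 0.01908 h⁻¹

0.0191 h⁻¹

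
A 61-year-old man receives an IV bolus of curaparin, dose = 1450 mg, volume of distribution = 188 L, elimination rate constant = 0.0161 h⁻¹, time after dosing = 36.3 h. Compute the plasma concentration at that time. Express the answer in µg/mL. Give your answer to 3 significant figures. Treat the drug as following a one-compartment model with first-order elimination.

C₀ = Dose / Vd = 1450 / 188 = 7.713 mg/L
C = C₀ · e^(−k·t) = 7.713 × e^(−0.01610 × 36.3)
  = 7.713 × 0.5574 = 4.299 mg/L
(4.299 mg/L = 4.299 µg/mL)

4.30 µg/mL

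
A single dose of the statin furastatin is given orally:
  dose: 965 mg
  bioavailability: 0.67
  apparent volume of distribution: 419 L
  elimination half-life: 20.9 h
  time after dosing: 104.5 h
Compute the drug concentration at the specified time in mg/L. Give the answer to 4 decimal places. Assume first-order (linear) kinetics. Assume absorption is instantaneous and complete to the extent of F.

Amount reaching circulation = F × Dose = 0.67 × 965.0 = 646.6 mg
C₀ = F·Dose / Vd = 646.6 / 419 = 1.543 mg/L
k = ln2 / t½ = 0.693147 / 20.9 = 0.03316 h⁻¹
t / t½ = 104.5 / 20.9 = 5 half-lives
C = C₀ × (1/2)^5 = 1.543 × 0.03125 = 0.04822 mg/L

0.0482 mg/L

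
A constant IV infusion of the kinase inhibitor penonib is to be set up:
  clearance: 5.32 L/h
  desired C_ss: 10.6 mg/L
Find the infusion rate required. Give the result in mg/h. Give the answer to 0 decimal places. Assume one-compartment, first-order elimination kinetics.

At steady state, infusion rate R₀ = Css × CL = 10.6 × 5.320 = 56.39 mg/h

56 mg/h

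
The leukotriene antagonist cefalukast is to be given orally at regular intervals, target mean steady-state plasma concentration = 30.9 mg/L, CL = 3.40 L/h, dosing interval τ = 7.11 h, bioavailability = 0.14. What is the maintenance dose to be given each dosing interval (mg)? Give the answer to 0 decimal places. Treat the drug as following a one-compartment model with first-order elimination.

At steady state, F × (Dose/τ) = Css × CL.
Dose = Css × CL × τ / F = 30.9 × 3.400 × 7.11 / 0.14 = 5336 mg

5336 mg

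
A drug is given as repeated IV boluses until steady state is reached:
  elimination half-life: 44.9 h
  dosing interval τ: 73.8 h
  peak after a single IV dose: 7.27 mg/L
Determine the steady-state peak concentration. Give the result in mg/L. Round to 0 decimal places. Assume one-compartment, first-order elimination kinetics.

11 mg/L

k = ln2 / t½ = 0.693147 / 44.9 = 0.01544 h⁻¹
e^(−kτ) = e^(−0.01544 × 73.8) = 0.3200
Accumulation ratio R = 1 / (1 − e^(−kτ)) = 1 / (1 − 0.3200) = 1.471
Steady-state peak = C₀ × R = 7.27 × 1.471 = 10.69 mg/L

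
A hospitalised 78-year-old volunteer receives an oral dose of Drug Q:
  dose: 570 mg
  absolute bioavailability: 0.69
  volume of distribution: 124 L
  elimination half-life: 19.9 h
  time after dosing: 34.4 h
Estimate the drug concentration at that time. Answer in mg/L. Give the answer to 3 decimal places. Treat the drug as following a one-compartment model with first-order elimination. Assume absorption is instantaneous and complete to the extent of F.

Amount reaching circulation = F × Dose = 0.69 × 570.0 = 393.3 mg
C₀ = F·Dose / Vd = 393.3 / 124 = 3.172 mg/L
k = ln2 / t½ = 0.693147 / 19.9 = 0.03483 h⁻¹
C = C₀ · e^(−k·t) = 3.172 × e^(−0.03483 × 34.4)
  = 3.172 × 0.3018 = 0.9573 mg/L

0.957 mg/L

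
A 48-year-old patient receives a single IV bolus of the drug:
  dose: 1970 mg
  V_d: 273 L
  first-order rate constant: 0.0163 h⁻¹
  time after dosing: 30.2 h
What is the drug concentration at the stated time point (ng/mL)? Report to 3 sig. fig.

4410 ng/mL

C₀ = Dose / Vd = 1970 / 273 = 7.216 mg/L
C = C₀ · e^(−k·t) = 7.216 × e^(−0.01630 × 30.2)
  = 7.216 × 0.6112 = 4.410 mg/L
Convert: 4.410 mg/L × 1000 = 4410 ng/mL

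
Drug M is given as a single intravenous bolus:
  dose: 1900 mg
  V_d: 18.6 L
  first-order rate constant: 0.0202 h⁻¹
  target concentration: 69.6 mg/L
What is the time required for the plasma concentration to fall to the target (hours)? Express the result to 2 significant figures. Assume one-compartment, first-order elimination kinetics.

C₀ = Dose / Vd = 1900 / 18.6 = 102.2 mg/L
t = ln(C₀ / C) / k = ln(102.2 / 69.6) / 0.02020
  = ln(1.468) / 0.02020 = 0.3839 / 0.02020 = 19.00 h

19 h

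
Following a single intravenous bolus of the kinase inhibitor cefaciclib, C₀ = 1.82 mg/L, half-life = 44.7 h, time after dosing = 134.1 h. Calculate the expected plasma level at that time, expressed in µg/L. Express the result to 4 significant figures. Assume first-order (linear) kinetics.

227.5 µg/L

k = ln2 / t½ = 0.693147 / 44.7 = 0.01551 h⁻¹
t / t½ = 134.1 / 44.7 = 3 half-lives
C = C₀ × (1/2)^3 = 1.820 × 0.1250 = 0.2275 mg/L
Convert: 0.2275 mg/L × 1000 = 227.5 µg/L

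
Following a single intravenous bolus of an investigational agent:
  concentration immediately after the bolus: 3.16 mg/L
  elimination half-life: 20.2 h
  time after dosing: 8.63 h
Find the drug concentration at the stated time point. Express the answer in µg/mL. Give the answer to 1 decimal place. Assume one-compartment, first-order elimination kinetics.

k = ln2 / t½ = 0.693147 / 20.2 = 0.03431 h⁻¹
C = C₀ · e^(−k·t) = 3.160 × e^(−0.03431 × 8.63)
  = 3.160 × 0.7437 = 2.350 mg/L
(2.350 mg/L = 2.350 µg/mL)

2.4 µg/mL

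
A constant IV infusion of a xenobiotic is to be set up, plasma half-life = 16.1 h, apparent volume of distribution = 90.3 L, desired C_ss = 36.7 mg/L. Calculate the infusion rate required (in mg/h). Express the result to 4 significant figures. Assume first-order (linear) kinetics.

142.7 mg/h

k = ln2 / t½ = 0.693147 / 16.1 = 0.04305 h⁻¹
CL = k × Vd = 0.04305 × 90.3 = 3.887 L/h
At steady state, infusion rate R₀ = Css × CL = 36.7 × 3.887 = 142.7 mg/h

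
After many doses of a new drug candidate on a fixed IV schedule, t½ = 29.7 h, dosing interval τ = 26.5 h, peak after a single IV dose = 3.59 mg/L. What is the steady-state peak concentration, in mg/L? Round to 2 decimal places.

k = ln2 / t½ = 0.693147 / 29.7 = 0.02334 h⁻¹
e^(−kτ) = e^(−0.02334 × 26.5) = 0.5387
Accumulation ratio R = 1 / (1 − e^(−kτ)) = 1 / (1 − 0.5387) = 2.168
Steady-state peak = C₀ × R = 3.59 × 2.168 = 7.783 mg/L

7.78 mg/L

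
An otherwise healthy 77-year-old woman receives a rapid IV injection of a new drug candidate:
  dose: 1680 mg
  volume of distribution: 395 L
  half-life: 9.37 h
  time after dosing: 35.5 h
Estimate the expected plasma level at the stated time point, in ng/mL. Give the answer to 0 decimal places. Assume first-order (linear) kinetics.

C₀ = Dose / Vd = 1680 / 395 = 4.253 mg/L
k = ln2 / t½ = 0.693147 / 9.37 = 0.07398 h⁻¹
C = C₀ · e^(−k·t) = 4.253 × e^(−0.07398 × 35.5)
  = 4.253 × 0.07235 = 0.3077 mg/L
Convert: 0.3077 mg/L × 1000 = 307.7 ng/mL

308 ng/mL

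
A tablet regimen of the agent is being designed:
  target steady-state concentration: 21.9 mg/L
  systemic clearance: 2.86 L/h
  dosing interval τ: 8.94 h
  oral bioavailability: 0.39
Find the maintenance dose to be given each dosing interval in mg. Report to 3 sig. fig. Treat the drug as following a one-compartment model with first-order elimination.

1440 mg

At steady state, F × (Dose/τ) = Css × CL.
Dose = Css × CL × τ / F = 21.9 × 2.860 × 8.94 / 0.39 = 1436 mg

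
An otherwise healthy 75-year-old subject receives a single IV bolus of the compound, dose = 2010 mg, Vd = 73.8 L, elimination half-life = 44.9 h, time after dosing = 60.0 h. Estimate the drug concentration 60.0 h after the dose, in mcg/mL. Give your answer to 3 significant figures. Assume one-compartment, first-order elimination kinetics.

C₀ = Dose / Vd = 2010 / 73.8 = 27.24 mg/L
k = ln2 / t½ = 0.693147 / 44.9 = 0.01544 h⁻¹
C = C₀ · e^(−k·t) = 27.24 × e^(−0.01544 × 60.0)
  = 27.24 × 0.3960 = 10.79 mg/L
(10.79 mg/L = 10.79 mcg/mL)

10.8 mcg/mL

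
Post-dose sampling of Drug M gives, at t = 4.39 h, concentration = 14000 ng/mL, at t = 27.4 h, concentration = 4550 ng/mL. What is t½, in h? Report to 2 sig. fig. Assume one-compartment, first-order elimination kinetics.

14 h

k = ln(C₁/C₂) / (t₂ − t₁) = ln(14000/4550) / (27.4 − 4.39)
  = 1.124 / 23.01 = 0.04885 h⁻¹
t½ = ln2 / k = 0.693147 / 0.04885 = 14.19 h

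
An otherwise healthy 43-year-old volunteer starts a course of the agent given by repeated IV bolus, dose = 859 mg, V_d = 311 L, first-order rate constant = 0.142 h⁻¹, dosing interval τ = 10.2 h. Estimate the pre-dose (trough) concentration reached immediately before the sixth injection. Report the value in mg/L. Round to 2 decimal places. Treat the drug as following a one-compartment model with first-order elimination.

C₀ per dose = Dose / Vd = 859 / 311 = 2.762 mg/L
Fraction remaining after one interval: r = e^(−kτ) = e^(−0.1420 × 10.2) = 0.2349
Before dose 6, 5 doses have been given (aged 1τ, 2τ, 3τ, 4τ, 5τ).
C_trough = C₀ × (r + r² + … + r^5) = C₀ × r(1−r^5)/(1−r)
        = 2.762 × 0.2349 × (1 − 0.0007152) / (1 − 0.2349) = 0.8474 mg/L

0.85 mg/L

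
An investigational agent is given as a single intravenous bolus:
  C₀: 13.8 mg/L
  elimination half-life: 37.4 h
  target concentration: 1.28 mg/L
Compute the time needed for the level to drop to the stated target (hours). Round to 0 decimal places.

128 h

k = ln2 / t½ = 0.693147 / 37.4 = 0.01853 h⁻¹
t = ln(C₀ / C) / k = ln(13.80 / 1.28) / 0.01853
  = ln(10.78) / 0.01853 = 2.378 / 0.01853 = 128.3 h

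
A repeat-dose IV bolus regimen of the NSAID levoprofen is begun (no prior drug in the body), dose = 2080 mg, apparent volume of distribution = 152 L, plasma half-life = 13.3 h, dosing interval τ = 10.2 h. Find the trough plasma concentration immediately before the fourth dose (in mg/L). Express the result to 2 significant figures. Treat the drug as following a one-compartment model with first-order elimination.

16 mg/L

C₀ per dose = Dose / Vd = 2080 / 152 = 13.68 mg/L
k = ln2 / t½ = 0.693147 / 13.3 = 0.05212 h⁻¹
Fraction remaining after one interval: r = e^(−kτ) = e^(−0.05212 × 10.2) = 0.5876
Before dose 4, 3 doses have been given (aged 1τ, 2τ, 3τ).
C_trough = C₀ × (r + r² + … + r^3) = C₀ × r(1−r^3)/(1−r)
        = 13.68 × 0.5876 × (1 − 0.2029) / (1 − 0.5876) = 15.54 mg/L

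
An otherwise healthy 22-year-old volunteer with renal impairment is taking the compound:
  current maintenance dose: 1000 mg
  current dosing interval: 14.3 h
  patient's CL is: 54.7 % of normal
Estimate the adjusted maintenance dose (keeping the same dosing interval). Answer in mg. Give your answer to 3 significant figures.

547 mg

To keep the same average steady-state level, dosing rate must scale with clearance.
CL ratio = 54.7 / 100 = 0.5470
New dose (same interval) = 1000 × 0.5470 = 547.0 mg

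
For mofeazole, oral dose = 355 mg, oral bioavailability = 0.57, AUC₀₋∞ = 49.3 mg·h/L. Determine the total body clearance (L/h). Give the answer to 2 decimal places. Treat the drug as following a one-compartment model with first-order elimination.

4.10 L/h

CL = F·Dose / AUC = 0.57 × 355 / 49.3 = 4.104 L/h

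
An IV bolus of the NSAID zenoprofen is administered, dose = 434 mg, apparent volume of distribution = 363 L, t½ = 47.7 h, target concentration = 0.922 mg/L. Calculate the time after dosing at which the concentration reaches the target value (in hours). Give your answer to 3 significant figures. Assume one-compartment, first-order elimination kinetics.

C₀ = Dose / Vd = 434.0 / 363 = 1.196 mg/L
k = ln2 / t½ = 0.693147 / 47.7 = 0.01453 h⁻¹
t = ln(C₀ / C) / k = ln(1.196 / 0.922) / 0.01453
  = ln(1.297) / 0.01453 = 0.2601 / 0.01453 = 17.90 h

17.9 h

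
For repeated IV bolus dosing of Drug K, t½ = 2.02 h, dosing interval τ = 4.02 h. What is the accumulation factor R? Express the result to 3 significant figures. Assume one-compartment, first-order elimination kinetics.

1.34

k = ln2 / t½ = 0.693147 / 2.02 = 0.3431 h⁻¹
e^(−kτ) = e^(−0.3431 × 4.02) = 0.2518
Accumulation ratio R = 1 / (1 − e^(−kτ)) = 1 / (1 − 0.2518) = 1.337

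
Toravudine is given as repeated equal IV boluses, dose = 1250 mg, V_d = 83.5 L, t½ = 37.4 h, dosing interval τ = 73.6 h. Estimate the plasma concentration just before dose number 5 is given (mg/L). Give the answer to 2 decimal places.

C₀ per dose = Dose / Vd = 1250 / 83.5 = 14.97 mg/L
k = ln2 / t½ = 0.693147 / 37.4 = 0.01853 h⁻¹
Fraction remaining after one interval: r = e^(−kτ) = e^(−0.01853 × 73.6) = 0.2557
Before dose 5, 4 doses have been given (aged 1τ, 2τ, 3τ, 4τ).
C_trough = C₀ × (r + r² + … + r^4) = C₀ × r(1−r^4)/(1−r)
        = 14.97 × 0.2557 × (1 − 0.004275) / (1 − 0.2557) = 5.121 mg/L

5.12 mg/L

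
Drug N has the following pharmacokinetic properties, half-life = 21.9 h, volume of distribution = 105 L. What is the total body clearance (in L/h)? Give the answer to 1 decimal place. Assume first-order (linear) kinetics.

k = ln2 / t½ = 0.693147 / 21.9 = 0.03165 h⁻¹
CL = k × Vd = 0.03165 × 105 = 3.323 L/h

3.3 L/h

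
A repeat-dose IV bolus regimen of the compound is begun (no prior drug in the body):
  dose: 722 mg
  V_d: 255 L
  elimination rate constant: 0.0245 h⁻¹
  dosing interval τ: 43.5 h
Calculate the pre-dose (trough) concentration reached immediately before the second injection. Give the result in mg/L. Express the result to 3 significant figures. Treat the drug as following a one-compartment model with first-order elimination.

C₀ per dose = Dose / Vd = 722 / 255 = 2.831 mg/L
Fraction remaining after one interval: r = e^(−kτ) = e^(−0.02450 × 43.5) = 0.3445
Before dose 2, 1 dose has been given (aged 1τ).
C_trough = C₀ × r = 2.831 × 0.3445 = 0.9753 mg/L

0.975 mg/L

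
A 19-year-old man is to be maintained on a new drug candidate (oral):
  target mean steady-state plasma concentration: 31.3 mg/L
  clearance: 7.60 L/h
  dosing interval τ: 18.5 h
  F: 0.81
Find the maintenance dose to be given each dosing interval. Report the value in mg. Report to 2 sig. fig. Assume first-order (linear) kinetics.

5400 mg

At steady state, F × (Dose/τ) = Css × CL.
Dose = Css × CL × τ / F = 31.3 × 7.600 × 18.5 / 0.81 = 5433 mg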